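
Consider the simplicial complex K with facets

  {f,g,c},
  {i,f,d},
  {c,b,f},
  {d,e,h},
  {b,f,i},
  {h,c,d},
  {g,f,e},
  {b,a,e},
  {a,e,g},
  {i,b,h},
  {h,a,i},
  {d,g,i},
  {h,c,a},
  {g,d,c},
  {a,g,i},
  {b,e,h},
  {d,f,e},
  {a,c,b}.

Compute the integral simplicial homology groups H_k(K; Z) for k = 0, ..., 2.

H_0 ≅ Z,  H_1 ≅ Z ⊕ Z_2,  H_2 = 0.

We work with the vertex ordering a < b < c < d < e < f < g < h < i. The simplices of K, each written with vertices in increasing order, are:

  0-simplices (9): a, b, c, d, e, f, g, h, i
  1-simplices (27): ab, ac, ae, ag, ah, ai, bc, be, bf, bh, bi, cd, cf, cg, ch, de, df, dg, dh, di, ef, eg, eh, fg, fi, gi, hi
  2-simplices (18): abc, abe, ach, aeg, agi, ahi, bcf, beh, bfi, bhi, cdg, cdh, cfg, def, deh, dfi, dgi, efg

so the chain groups are C_0 ≅ Z^9, C_1 ≅ Z^27, C_2 ≅ Z^18.

The boundary map ∂_1: C_1 → C_0 sends each edge [p,q] (with p < q) to q − p.
As a 9×27 matrix over Z this has rank 8, with invariant factors (1,1,1,1,1,1,1,1).

Boundary ∂_2: C_2 → C_1 maps a triangle to the signed sum of its edges. For instance
  ∂abe = be − ae + ab,
  ∂bfi = fi − bi + bf.
The resulting 27×18 matrix has rank 18, and its Smith normal form has invariant factors (1,1,1,1,1,1,1,1,1,1,1,1,1,1,1,1,1,2).

Reading off H_k = ker ∂_k / im ∂_{k+1}:

  H_0: rank C_0 − rank ∂_1 = 9 − 8 = 1, and the invariant factors of ∂_1 are all 1, so H_0 ≅ Z.
  H_1: rank ker ∂_1 − rank ∂_2 = (27 − 8) − 18 = 1, and ∂_2 has invariant factor 2 > 1, so H_1 ≅ Z ⊕ Z_2.
  H_2: rank ker ∂_2 − rank ∂_3 = (18 − 18) − 0 = 0, and there is no ∂_3, so H_2 ≅ 0.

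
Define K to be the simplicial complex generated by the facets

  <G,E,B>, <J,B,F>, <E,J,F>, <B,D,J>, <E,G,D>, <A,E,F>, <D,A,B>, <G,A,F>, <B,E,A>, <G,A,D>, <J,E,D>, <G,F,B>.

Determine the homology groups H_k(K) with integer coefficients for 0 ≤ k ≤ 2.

Order the vertices as A < B < D < E < F < G < J. Listing each simplex with vertices in this order, K has dimension 2 with simplices:

  0-simplices (7): A, B, D, E, F, G, J
  1-simplices (18): AB, AD, AE, AF, AG, BD, BE, BF, BG, BJ, DE, DG, DJ, EF, EG, EJ, FG, FJ
  2-simplices (12): ABD, ABE, ADG, AEF, AFG, BDJ, BEG, BFG, BFJ, DEG, DEJ, EFJ

Hence C_0 ≅ Z^7, C_1 ≅ Z^18, C_2 ≅ Z^12.

The boundary map ∂_1: C_1 → C_0 is given by ∂[p,q] = [q] − [p]. For instance
  ∂BD = D − B.
As a 7×18 matrix over Z this has rank 6, with invariant factors (1,1,1,1,1,1).

∂_2: C_2 → C_1 maps a triangle to the signed sum of its edges. For instance
  ∂ABE = BE − AE + AB,
  ∂DEJ = EJ − DJ + DE.
This gives a 18×12 integer matrix of rank 12; reducing to Smith normal form yields diagonal entries (1,1,1,1,1,1,1,1,1,1,1,2).

Reading off H_k = ker ∂_k / im ∂_{k+1}:

  H_0: rank C_0 − rank ∂_1 = 7 − 6 = 1, and the invariant factors of ∂_1 are all 1, so H_0 = Z.
  H_1: rank ker ∂_1 − rank ∂_2 = (18 − 6) − 12 = 0, and ∂_2 has invariant factor 2 > 1, so H_1 = Z/2.
  H_2: rank ker ∂_2 − rank ∂_3 = (12 − 12) − 0 = 0, and there is no ∂_3, so H_2 = 0.

(K is a triangulation of the real projective plane RP^2.)

H_0 ≅ Z,  H_1 ≅ Z/2,  H_2 = 0.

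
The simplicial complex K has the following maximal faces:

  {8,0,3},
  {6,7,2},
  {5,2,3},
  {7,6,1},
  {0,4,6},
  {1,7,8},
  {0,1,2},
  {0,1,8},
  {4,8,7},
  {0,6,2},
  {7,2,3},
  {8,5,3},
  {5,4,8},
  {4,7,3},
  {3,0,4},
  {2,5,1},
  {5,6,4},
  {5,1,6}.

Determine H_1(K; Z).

H_1 = Z ⊕ Z/2.

Take the total order 0 < 1 < 2 < 3 < 4 < 5 < 6 < 7 < 8 on the vertex set. Then K (dimension 2) consists of the simplices:

  0-simplices (9): [0], [1], [2], [3], [4], [5], [6], [7], [8]
  1-simplices (27): (27 of them)
  2-simplices (18): [0,1,2], [0,1,8], [0,2,6], [0,3,4], [0,3,8], [0,4,6], [1,2,5], [1,5,6], [1,6,7], [1,7,8], [2,3,5], [2,3,7], [2,6,7], [3,4,7], [3,5,8], [4,5,6], [4,5,8], [4,7,8]

so the chain groups are C_0 ≅ Z^9, C_1 ≅ Z^27, C_2 ≅ Z^18.

Boundary ∂_1: C_1 → C_0 maps an edge to its endpoints' difference, ∂[p,q] = q − p.
The 9×27 boundary matrix has rank 8 and Smith normal form diag(1,1,1,1,1,1,1,1).

Boundary ∂_2: C_2 → C_1 acts by ∂[p,q,r] = [q,r] − [p,r] + [p,q]. For instance
  ∂[4,5,8] = [5,8] − [4,8] + [4,5],
  ∂[0,2,6] = [2,6] − [0,6] + [0,2].
The resulting 27×18 matrix has rank 18, and its Smith normal form has invariant factors (1,1,1,1,1,1,1,1,1,1,1,1,1,1,1,1,1,2).

Reading off H_k = ker ∂_k / im ∂_{k+1}:

  H_1: rank ker ∂_1 − rank ∂_2 = (27 − 8) − 18 = 1, and ∂_2 has invariant factor 2 > 1, so H_1 ≅ Z ⊕ Z/2.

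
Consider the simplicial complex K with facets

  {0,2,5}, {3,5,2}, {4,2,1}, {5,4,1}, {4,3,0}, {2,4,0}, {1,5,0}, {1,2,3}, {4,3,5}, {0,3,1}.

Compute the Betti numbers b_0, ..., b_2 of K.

b_0 = 1, b_1 = 0, b_2 = 0.

We work with the vertex ordering 0 < 1 < 2 < 3 < 4 < 5. The simplices of K, each written with vertices in increasing order, are:

  0-simplices (6): [0], [1], [2], [3], [4], [5]
  1-simplices (15): [0,1], [0,2], [0,3], [0,4], [0,5], [1,2], [1,3], [1,4], [1,5], [2,3], [2,4], [2,5], [3,4], [3,5], [4,5]
  2-simplices (10): [0,1,3], [0,1,5], [0,2,4], [0,2,5], [0,3,4], [1,2,3], [1,2,4], [1,4,5], [2,3,5], [3,4,5]

so the chain groups are C_0 ≅ Z^6, C_1 ≅ Z^15, C_2 ≅ Z^10.

∂_1: C_1 → C_0 maps an edge to its endpoints' difference, ∂[p,q] = q − p. For instance
  ∂[1,5] = [5] − [1].
As a 6×15 matrix over Z this has rank 5, with invariant factors (1,1,1,1,1).

Boundary ∂_2: C_2 → C_1 acts by ∂[p,q,r] = [q,r] − [p,r] + [p,q]. For instance
  ∂[0,1,3] = [1,3] − [0,3] + [0,1],
  ∂[2,3,5] = [3,5] − [2,5] + [2,3].
The 15×10 boundary matrix has rank 10 and Smith normal form diag(1,1,1,1,1,1,1,1,1,2).

Reading off H_k = ker ∂_k / im ∂_{k+1}:

  H_0: rank C_0 − rank ∂_1 = 6 − 5 = 1, and the invariant factors of ∂_1 are all 1, so H_0 ≅ Z.
  H_1: rank ker ∂_1 − rank ∂_2 = (15 − 5) − 10 = 0, and ∂_2 has invariant factor 2 > 1, so H_1 ≅ Z/2.
  H_2: rank ker ∂_2 − rank ∂_3 = (10 − 10) − 0 = 0, and there is no ∂_3, so H_2 ≅ 0.

Hence the Betti numbers are b_0 = 1, b_1 = 0, b_2 = 0.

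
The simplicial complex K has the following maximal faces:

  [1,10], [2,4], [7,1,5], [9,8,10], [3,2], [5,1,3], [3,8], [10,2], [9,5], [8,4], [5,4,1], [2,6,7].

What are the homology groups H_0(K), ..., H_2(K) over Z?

H_0 ≅ Z,  H_1 ≅ Z^6,  H_2 = 0.

Fix the vertex order 1 < 2 < 3 < 4 < 5 < 6 < 7 < 8 < 9 < 10 and write every simplex with vertices in increasing order. Then dim K = 2 and the simplices of K are:

  0-simplices (10): [1], [2], [3], [4], [5], [6], [7], [8], [9], [10]
  1-simplices (20): [1,3], [1,4], [1,5], [1,7], [1,10], [2,3], [2,4], [2,6], [2,7], [2,10], [3,5], [3,8], [4,5], [4,8], [5,7], [5,9], [6,7], [8,9], [8,10], [9,10]
  2-simplices (5): [1,3,5], [1,4,5], [1,5,7], [2,6,7], [8,9,10]

Hence C_0 ≅ Z^10, C_1 ≅ Z^20, C_2 ≅ Z^5.

The boundary map ∂_1: C_1 → C_0 maps an edge to its endpoints' difference, ∂[p,q] = q − p. For instance
  ∂[9,10] = [10] − [9].
As a 10×20 matrix over Z this has rank 9, with invariant factors (1,1,1,1,1,1,1,1,1).

The boundary map ∂_2: C_2 → C_1 sends each 2-simplex [p,q,r] to [q,r] − [p,r] + [p,q]. For instance
  ∂[1,3,5] = [3,5] − [1,5] + [1,3],
  ∂[1,4,5] = [4,5] − [1,5] + [1,4].
As a 20×5 matrix over Z this has rank 5, with invariant factors (1,1,1,1,1).

From H_k ≅ ker(∂_k) / im(∂_{k+1}) we obtain:

  H_0: rank C_0 − rank ∂_1 = 10 − 9 = 1, and the invariant factors of ∂_1 are all 1, so H_0 = Z.
  H_1: rank ker ∂_1 − rank ∂_2 = (20 − 9) − 5 = 6, and the invariant factors of ∂_2 are all 1, so H_1 = Z^6.
  H_2: rank ker ∂_2 − rank ∂_3 = (5 − 5) − 0 = 0, and there is no ∂_3, so H_2 = 0.

As a check, the Euler characteristic is 10 − 20 + 5 = -5, which agrees with 1 − 6 + 0 = -5.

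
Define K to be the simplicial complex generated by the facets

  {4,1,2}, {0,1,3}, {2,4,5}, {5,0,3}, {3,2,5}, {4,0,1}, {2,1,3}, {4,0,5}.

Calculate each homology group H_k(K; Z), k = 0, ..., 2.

H_0 ≅ Z,  H_1 = 0,  H_2 ≅ Z.

Take the total order 0 < 1 < 2 < 3 < 4 < 5 on the vertex set. Then K (dimension 2) consists of the simplices:

  0-simplices (6): [0], [1], [2], [3], [4], [5]
  1-simplices (12): [0,1], [0,3], [0,4], [0,5], [1,2], [1,3], [1,4], [2,3], [2,4], [2,5], [3,5], [4,5]
  2-simplices (8): [0,1,3], [0,1,4], [0,3,5], [0,4,5], [1,2,3], [1,2,4], [2,3,5], [2,4,5]

so the chain groups are C_0 ≅ Z^6, C_1 ≅ Z^12, C_2 ≅ Z^8.

The boundary map ∂_1: C_1 → C_0 maps an edge to its endpoints' difference, ∂[p,q] = q − p.
The resulting 6×12 matrix has rank 5, and its Smith normal form has invariant factors (1,1,1,1,1).

Boundary ∂_2: C_2 → C_1 maps a triangle to the signed sum of its edges. For instance
  ∂[1,2,4] = [2,4] − [1,4] + [1,2],
  ∂[0,1,4] = [1,4] − [0,4] + [0,1].
As a 12×8 matrix over Z this has rank 7, with invariant factors (1,1,1,1,1,1,1).

Computing H_k = (kernel of ∂_k) / (image of ∂_{k+1}):

  H_0: rank C_0 − rank ∂_1 = 6 − 5 = 1, and the invariant factors of ∂_1 are all 1, so H_0 ≅ Z.
  H_1: rank ker ∂_1 − rank ∂_2 = (12 − 5) − 7 = 0, and the invariant factors of ∂_2 are all 1, so H_1 ≅ 0.
  H_2: rank ker ∂_2 − rank ∂_3 = (8 − 7) − 0 = 1, and there is no ∂_3, so H_2 ≅ Z.

As a check, the Euler characteristic is 6 − 12 + 8 = 2, which agrees with 1 − 0 + 1 = 2.
(K is a triangulation of the 2-sphere S^2.)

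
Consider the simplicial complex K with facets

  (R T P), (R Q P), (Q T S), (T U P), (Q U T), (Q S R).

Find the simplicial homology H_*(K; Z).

H_0 ≅ Z,  H_1 ≅ Z,  H_2 = 0.

Fix the vertex order P < Q < R < S < T < U and write every simplex with vertices in increasing order. Then dim K = 2 and the simplices of K are:

  0-simplices (6): P, Q, R, S, T, U
  1-simplices (12): PQ, PR, PT, PU, QR, QS, QT, QU, RS, RT, ST, TU
  2-simplices (6): PQR, PRT, PTU, QRS, QST, QTU

so the chain groups are C_0 ≅ Z^6, C_1 ≅ Z^12, C_2 ≅ Z^6.

The boundary map ∂_1: C_1 → C_0 maps an edge to its endpoints' difference, ∂[p,q] = q − p. For instance
  ∂ST = T − S.
The resulting 6×12 matrix has rank 5, and its Smith normal form has invariant factors (1,1,1,1,1).

∂_2: C_2 → C_1 acts by ∂[p,q,r] = [q,r] − [p,r] + [p,q]. For instance
  ∂QTU = TU − QU + QT,
  ∂QST = ST − QT + QS.
As a 12×6 matrix over Z this has rank 6, with invariant factors (1,1,1,1,1,1).

From H_k ≅ ker(∂_k) / im(∂_{k+1}) we obtain:

  H_0: rank C_0 − rank ∂_1 = 6 − 5 = 1, and the invariant factors of ∂_1 are all 1, so H_0 ≅ Z.
  H_1: rank ker ∂_1 − rank ∂_2 = (12 − 5) − 6 = 1, and the invariant factors of ∂_2 are all 1, so H_1 ≅ Z.
  H_2: rank ker ∂_2 − rank ∂_3 = (6 − 6) − 0 = 0, and there is no ∂_3, so H_2 ≅ 0.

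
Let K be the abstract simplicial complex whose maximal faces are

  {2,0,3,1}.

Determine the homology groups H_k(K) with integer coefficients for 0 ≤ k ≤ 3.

H_0 = Z,  H_1 = 0,  H_2 = 0,  H_3 = 0.

Fix the vertex order 0 < 1 < 2 < 3 and write every simplex with vertices in increasing order. Then dim K = 3 and the simplices of K are:

  0-simplices (4): [0], [1], [2], [3]
  1-simplices (6): [0,1], [0,2], [0,3], [1,2], [1,3], [2,3]
  2-simplices (4): [0,1,2], [0,1,3], [0,2,3], [1,2,3]
  3-simplices (1): [0,1,2,3]

giving chain groups C_0 ≅ Z^4, C_1 ≅ Z^6, C_2 ≅ Z^4, C_3 ≅ Z^1.

∂_1: C_1 → C_0 is given by ∂[p,q] = [q] − [p]. For instance
  ∂[0,3] = [3] − [0].
As a 4×6 matrix over Z this has rank 3, with invariant factors (1,1,1).

The boundary map ∂_2: C_2 → C_1 acts by ∂[p,q,r] = [q,r] − [p,r] + [p,q]. For instance
  ∂[1,2,3] = [2,3] − [1,3] + [1,2],
  ∂[0,1,3] = [1,3] − [0,3] + [0,1].
The 6×4 boundary matrix has rank 3 and Smith normal form diag(1,1,1).

∂_3: C_3 → C_2 sends each 3-simplex σ to the alternating sum Σ_i (−1)^i (σ with its i-th vertex removed). For instance
  ∂[0,1,2,3] = [1,2,3] − [0,2,3] + [0,1,3] − [0,1,2].
The resulting 4×1 matrix has rank 1, and its Smith normal form has invariant factors (1).

Computing H_k = (kernel of ∂_k) / (image of ∂_{k+1}):

  H_0: rank C_0 − rank ∂_1 = 4 − 3 = 1, and the invariant factors of ∂_1 are all 1, so H_0 ≅ Z.
  H_1: rank ker ∂_1 − rank ∂_2 = (6 − 3) − 3 = 0, and the invariant factors of ∂_2 are all 1, so H_1 ≅ 0.
  H_2: rank ker ∂_2 − rank ∂_3 = (4 − 3) − 1 = 0, and the invariant factors of ∂_3 are all 1, so H_2 ≅ 0.
  H_3: rank ker ∂_3 − rank ∂_4 = (1 − 1) − 0 = 0, and there is no ∂_4, so H_3 ≅ 0.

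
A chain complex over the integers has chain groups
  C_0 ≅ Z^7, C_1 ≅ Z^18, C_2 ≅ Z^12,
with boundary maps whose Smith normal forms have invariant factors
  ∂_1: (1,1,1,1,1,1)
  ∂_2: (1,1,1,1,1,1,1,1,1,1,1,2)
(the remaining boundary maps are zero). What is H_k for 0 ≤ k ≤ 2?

H_0 = Z,  H_1 = Z/2,  H_2 = 0.

H_0: b_0 = 7 − 0 − 6 = 1; torsion from ∂_1 factors > 1: none. So H_0 = Z.
H_1: b_1 = 18 − 6 − 12 = 0; torsion from ∂_2 factors > 1: [2]. So H_1 = Z/2.
H_2: b_2 = 12 − 12 − 0 = 0; torsion from ∂_3 factors > 1: none. So H_2 = 0.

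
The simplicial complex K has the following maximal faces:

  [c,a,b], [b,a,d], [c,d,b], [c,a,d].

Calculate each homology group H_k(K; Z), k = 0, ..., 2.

H_0 ≅ Z,  H_1 = 0,  H_2 ≅ Z.

Fix the vertex order a < b < c < d and write every simplex with vertices in increasing order. Then dim K = 2 and the simplices of K are:

  0-simplices (4): a, b, c, d
  1-simplices (6): ab, ac, ad, bc, bd, cd
  2-simplices (4): abc, abd, acd, bcd

giving chain groups C_0 ≅ Z^4, C_1 ≅ Z^6, C_2 ≅ Z^4.

The boundary map ∂_1: C_1 → C_0 sends each edge [p,q] (with p < q) to q − p.
This gives a 4×6 integer matrix of rank 3; reducing to Smith normal form yields diagonal entries (1,1,1).

∂_2: C_2 → C_1 sends each 2-simplex [p,q,r] to [q,r] − [p,r] + [p,q]. For instance
  ∂acd = cd − ad + ac,
  ∂bcd = cd − bd + bc.
As a 6×4 matrix over Z this has rank 3, with invariant factors (1,1,1).

Reading off H_k = ker ∂_k / im ∂_{k+1}:

  H_0: rank C_0 − rank ∂_1 = 4 − 3 = 1, and the invariant factors of ∂_1 are all 1, so H_0 ≅ Z.
  H_1: rank ker ∂_1 − rank ∂_2 = (6 − 3) − 3 = 0, and the invariant factors of ∂_2 are all 1, so H_1 ≅ 0.
  H_2: rank ker ∂_2 − rank ∂_3 = (4 − 3) − 0 = 1, and there is no ∂_3, so H_2 ≅ Z.

As a check, the Euler characteristic is 4 − 6 + 4 = 2, which agrees with 1 − 0 + 1 = 2.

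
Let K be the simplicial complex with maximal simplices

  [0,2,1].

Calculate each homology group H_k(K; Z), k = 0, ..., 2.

H_0 = Z,  H_1 = 0,  H_2 = 0.

We work with the vertex ordering 0 < 1 < 2. The simplices of K, each written with vertices in increasing order, are:

  0-simplices (3): [0], [1], [2]
  1-simplices (3): [0,1], [0,2], [1,2]
  2-simplices (1): [0,1,2]

so the chain groups are C_0 ≅ Z^3, C_1 ≅ Z^3, C_2 ≅ Z^1.

∂_1: C_1 → C_0 sends each edge [p,q] (with p < q) to q − p.
The 3×3 boundary matrix has rank 2 and Smith normal form diag(1,1).

∂_2: C_2 → C_1 sends each 2-simplex [p,q,r] to [q,r] − [p,r] + [p,q]. For instance
  ∂[0,1,2] = [1,2] − [0,2] + [0,1].
The resulting 3×1 matrix has rank 1, and its Smith normal form has invariant factors (1).

Computing H_k = (kernel of ∂_k) / (image of ∂_{k+1}):

  H_0: rank C_0 − rank ∂_1 = 3 − 2 = 1, and the invariant factors of ∂_1 are all 1, so H_0 = Z.
  H_1: rank ker ∂_1 − rank ∂_2 = (3 − 2) − 1 = 0, and the invariant factors of ∂_2 are all 1, so H_1 = 0.
  H_2: rank ker ∂_2 − rank ∂_3 = (1 − 1) − 0 = 0, and there is no ∂_3, so H_2 = 0.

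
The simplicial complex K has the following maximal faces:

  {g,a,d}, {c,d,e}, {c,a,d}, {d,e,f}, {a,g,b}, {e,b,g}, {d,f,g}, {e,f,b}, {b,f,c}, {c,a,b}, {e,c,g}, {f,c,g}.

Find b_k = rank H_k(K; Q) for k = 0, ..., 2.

b_0 = 1, b_1 = 0, b_2 = 0.

Order the vertices as a < b < c < d < e < f < g. Listing each simplex with vertices in this order, K has dimension 2 with simplices:

  0-simplices (7): a, b, c, d, e, f, g
  1-simplices (18): ab, ac, ad, ag, bc, be, bf, bg, cd, ce, cf, cg, de, df, dg, ef, eg, fg
  2-simplices (12): abc, abg, acd, adg, bcf, bef, beg, cde, ceg, cfg, def, dfg

so the chain groups are C_0 ≅ Z^7, C_1 ≅ Z^18, C_2 ≅ Z^12.

The boundary map ∂_1: C_1 → C_0 maps an edge to its endpoints' difference, ∂[p,q] = q − p.
As a 7×18 matrix over Z this has rank 6, with invariant factors (1,1,1,1,1,1).

Boundary ∂_2: C_2 → C_1 acts by ∂[p,q,r] = [q,r] − [p,r] + [p,q]. For instance
  ∂cde = de − ce + cd,
  ∂ceg = eg − cg + ce.
This gives a 18×12 integer matrix of rank 12; reducing to Smith normal form yields diagonal entries (1,1,1,1,1,1,1,1,1,1,1,2).

Computing H_k = (kernel of ∂_k) / (image of ∂_{k+1}):

  H_0: rank C_0 − rank ∂_1 = 7 − 6 = 1, and the invariant factors of ∂_1 are all 1, so H_0 ≅ Z.
  H_1: rank ker ∂_1 − rank ∂_2 = (18 − 6) − 12 = 0, and ∂_2 has invariant factor 2 > 1, so H_1 ≅ Z_2.
  H_2: rank ker ∂_2 − rank ∂_3 = (12 − 12) − 0 = 0, and there is no ∂_3, so H_2 ≅ 0.

(K is a triangulation of the real projective plane RP^2.)

Hence the Betti numbers are b_0 = 1, b_1 = 0, b_2 = 0.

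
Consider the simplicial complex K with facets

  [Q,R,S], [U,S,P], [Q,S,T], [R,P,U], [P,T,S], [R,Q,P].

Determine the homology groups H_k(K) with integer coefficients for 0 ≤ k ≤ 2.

Order the vertices as P < Q < R < S < T < U. Listing each simplex with vertices in this order, K has dimension 2 with simplices:

  0-simplices (6): P, Q, R, S, T, U
  1-simplices (12): PQ, PR, PS, PT, PU, QR, QS, QT, RS, RU, ST, SU
  2-simplices (6): PQR, PRU, PST, PSU, QRS, QST

so the chain groups are C_0 ≅ Z^6, C_1 ≅ Z^12, C_2 ≅ Z^6.

The boundary map ∂_1: C_1 → C_0 maps an edge to its endpoints' difference, ∂[p,q] = q − p. For instance
  ∂RS = S − R.
The resulting 6×12 matrix has rank 5, and its Smith normal form has invariant factors (1,1,1,1,1).

Boundary ∂_2: C_2 → C_1 maps a triangle to the signed sum of its edges. For instance
  ∂QST = ST − QT + QS,
  ∂PQR = QR − PR + PQ.
The 12×6 boundary matrix has rank 6 and Smith normal form diag(1,1,1,1,1,1).

Reading off H_k = ker ∂_k / im ∂_{k+1}:

  H_0: rank C_0 − rank ∂_1 = 6 − 5 = 1, and the invariant factors of ∂_1 are all 1, so H_0 = Z.
  H_1: rank ker ∂_1 − rank ∂_2 = (12 − 5) − 6 = 1, and the invariant factors of ∂_2 are all 1, so H_1 = Z.
  H_2: rank ker ∂_2 − rank ∂_3 = (6 − 6) − 0 = 0, and there is no ∂_3, so H_2 = 0.

H_0 ≅ Z,  H_1 ≅ Z,  H_2 = 0.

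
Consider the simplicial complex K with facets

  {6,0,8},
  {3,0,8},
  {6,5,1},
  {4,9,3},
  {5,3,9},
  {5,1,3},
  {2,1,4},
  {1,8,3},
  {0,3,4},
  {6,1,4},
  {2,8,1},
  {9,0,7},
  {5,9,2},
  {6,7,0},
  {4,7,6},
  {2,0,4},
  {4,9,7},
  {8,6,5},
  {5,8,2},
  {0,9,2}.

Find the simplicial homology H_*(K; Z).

H_0 = Z,  H_1 = Z ⊕ Z_2,  H_2 = 0.

Take the total order 0 < 1 < 2 < 3 < 4 < 5 < 6 < 7 < 8 < 9 on the vertex set. Then K (dimension 2) consists of the simplices:

  0-simplices (10): [0], [1], [2], [3], [4], [5], [6], [7], [8], [9]
  1-simplices (30): (30 of them)
  2-simplices (20): (20 of them)

so the chain groups are C_0 ≅ Z^10, C_1 ≅ Z^30, C_2 ≅ Z^20.

The boundary map ∂_1: C_1 → C_0 maps an edge to its endpoints' difference, ∂[p,q] = q − p. For instance
  ∂[4,9] = [9] − [4].
The resulting 10×30 matrix has rank 9, and its Smith normal form has invariant factors (1,1,1,1,1,1,1,1,1).

The boundary map ∂_2: C_2 → C_1 maps a triangle to the signed sum of its edges. For instance
  ∂[0,3,8] = [3,8] − [0,8] + [0,3],
  ∂[3,5,9] = [5,9] − [3,9] + [3,5].
This gives a 30×20 integer matrix of rank 20; reducing to Smith normal form yields diagonal entries (1,1,1,1,1,1,1,1,1,1,1,1,1,1,1,1,1,1,1,2).

From H_k ≅ ker(∂_k) / im(∂_{k+1}) we obtain:

  H_0: rank C_0 − rank ∂_1 = 10 − 9 = 1, and the invariant factors of ∂_1 are all 1, so H_0 ≅ Z.
  H_1: rank ker ∂_1 − rank ∂_2 = (30 − 9) − 20 = 1, and ∂_2 has invariant factor 2 > 1, so H_1 ≅ Z ⊕ Z_2.
  H_2: rank ker ∂_2 − rank ∂_3 = (20 − 20) − 0 = 0, and there is no ∂_3, so H_2 ≅ 0.

As a check, the Euler characteristic is 10 − 30 + 20 = 0, which agrees with 1 − 1 + 0 = 0.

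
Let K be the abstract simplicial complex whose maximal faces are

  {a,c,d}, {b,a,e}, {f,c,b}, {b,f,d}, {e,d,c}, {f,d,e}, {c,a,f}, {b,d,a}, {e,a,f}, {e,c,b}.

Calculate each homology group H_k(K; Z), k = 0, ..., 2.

We work with the vertex ordering a < b < c < d < e < f. The simplices of K, each written with vertices in increasing order, are:

  0-simplices (6): a, b, c, d, e, f
  1-simplices (15): ab, ac, ad, ae, af, bc, bd, be, bf, cd, ce, cf, de, df, ef
  2-simplices (10): abd, abe, acd, acf, aef, bce, bcf, bdf, cde, def

so the chain groups are C_0 ≅ Z^6, C_1 ≅ Z^15, C_2 ≅ Z^10.

The boundary map ∂_1: C_1 → C_0 is given by ∂[p,q] = [q] − [p].
The 6×15 boundary matrix has rank 5 and Smith normal form diag(1,1,1,1,1).

The boundary map ∂_2: C_2 → C_1 sends each 2-simplex [p,q,r] to [q,r] − [p,r] + [p,q]. For instance
  ∂acd = cd − ad + ac,
  ∂abd = bd − ad + ab.
This gives a 15×10 integer matrix of rank 10; reducing to Smith normal form yields diagonal entries (1,1,1,1,1,1,1,1,1,2).

Reading off H_k = ker ∂_k / im ∂_{k+1}:

  H_0: rank C_0 − rank ∂_1 = 6 − 5 = 1, and the invariant factors of ∂_1 are all 1, so H_0 ≅ Z.
  H_1: rank ker ∂_1 − rank ∂_2 = (15 − 5) − 10 = 0, and ∂_2 has invariant factor 2 > 1, so H_1 ≅ Z/2.
  H_2: rank ker ∂_2 − rank ∂_3 = (10 − 10) − 0 = 0, and there is no ∂_3, so H_2 ≅ 0.

As a check, the Euler characteristic is 6 − 15 + 10 = 1, which agrees with 1 − 0 + 0 = 1.

H_0 ≅ Z,  H_1 ≅ Z/2,  H_2 = 0.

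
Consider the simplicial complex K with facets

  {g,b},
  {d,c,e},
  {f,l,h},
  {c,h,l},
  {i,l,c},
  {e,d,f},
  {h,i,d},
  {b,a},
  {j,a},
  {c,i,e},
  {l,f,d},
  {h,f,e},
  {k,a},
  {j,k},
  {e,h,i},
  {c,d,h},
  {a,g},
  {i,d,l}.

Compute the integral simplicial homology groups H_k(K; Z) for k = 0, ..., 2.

K has 12 vertices, 24 edges, 12 triangles.
rank ∂_0 = 0, rank ∂_1 = 10 ⇒ b_0 = 12 − 0 − 10 = 2; all invariant factors of ∂_1 are 1 so no torsion. So H_0 = Z^2.
rank ∂_1 = 10, rank ∂_2 = 12 ⇒ b_1 = 24 − 10 − 12 = 2; ∂_2 has invariant factor(s) [2] giving torsion. So H_1 = Z^2 ⊕ Z/2.
rank ∂_2 = 12, rank ∂_3 = 0 ⇒ b_2 = 12 − 12 − 0 = 0. So H_2 = 0.

H_0 = Z^2,  H_1 = Z^2 ⊕ Z/2,  H_2 = 0.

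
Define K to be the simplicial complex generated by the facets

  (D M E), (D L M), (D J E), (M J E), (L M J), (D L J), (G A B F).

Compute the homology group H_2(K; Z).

Take the total order A < B < D < E < F < G < J < L < M on the vertex set. Then K (dimension 3) consists of the simplices:

  0-simplices (9): A, B, D, E, F, G, J, L, M
  1-simplices (15): AB, AF, AG, BF, BG, DE, DJ, DL, DM, EJ, EM, FG, JL, JM, LM
  2-simplices (10): ABF, ABG, AFG, BFG, DEJ, DEM, DJL, DLM, EJM, JLM
  3-simplices (1): ABFG

so the chain groups are C_0 ≅ Z^9, C_1 ≅ Z^15, C_2 ≅ Z^10, C_3 ≅ Z^1.

Boundary ∂_1: C_1 → C_0 maps an edge to its endpoints' difference, ∂[p,q] = q − p. For instance
  ∂DE = E − D.
This gives a 9×15 integer matrix of rank 7; reducing to Smith normal form yields diagonal entries (1,1,1,1,1,1,1).

∂_2: C_2 → C_1 maps a triangle to the signed sum of its edges. For instance
  ∂DEJ = EJ − DJ + DE,
  ∂ABF = BF − AF + AB.
As a 15×10 matrix over Z this has rank 8, with invariant factors (1,1,1,1,1,1,1,1).

∂_3: C_3 → C_2 sends each 3-simplex σ to the alternating sum Σ_i (−1)^i (σ with its i-th vertex removed). For instance
  ∂ABFG = BFG − AFG + ABG − ABF.
As a 10×1 matrix over Z this has rank 1, with invariant factors (1).

From H_k ≅ ker(∂_k) / im(∂_{k+1}) we obtain:

  H_2: rank ker ∂_2 − rank ∂_3 = (10 − 8) − 1 = 1, and the invariant factors of ∂_3 are all 1, so H_2 = Z.

H_2 ≅ Z.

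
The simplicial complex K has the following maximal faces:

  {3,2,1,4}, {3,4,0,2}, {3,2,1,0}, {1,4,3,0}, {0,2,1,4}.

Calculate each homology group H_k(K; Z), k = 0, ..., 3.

H_0 = Z,  H_1 = 0,  H_2 = 0,  H_3 = Z.

Take the total order 0 < 1 < 2 < 3 < 4 on the vertex set. Then K (dimension 3) consists of the simplices:

  0-simplices (5): [0], [1], [2], [3], [4]
  1-simplices (10): [0,1], [0,2], [0,3], [0,4], [1,2], [1,3], [1,4], [2,3], [2,4], [3,4]
  2-simplices (10): [0,1,2], [0,1,3], [0,1,4], [0,2,3], [0,2,4], [0,3,4], [1,2,3], [1,2,4], [1,3,4], [2,3,4]
  3-simplices (5): [0,1,2,3], [0,1,2,4], [0,1,3,4], [0,2,3,4], [1,2,3,4]

so the chain groups are C_0 ≅ Z^5, C_1 ≅ Z^10, C_2 ≅ Z^10, C_3 ≅ Z^5.

∂_1: C_1 → C_0 is given by ∂[p,q] = [q] − [p]. For instance
  ∂[0,1] = [1] − [0].
The 5×10 boundary matrix has rank 4 and Smith normal form diag(1,1,1,1).

∂_2: C_2 → C_1 maps a triangle to the signed sum of its edges. For instance
  ∂[0,2,4] = [2,4] − [0,4] + [0,2],
  ∂[0,2,3] = [2,3] − [0,3] + [0,2].
This gives a 10×10 integer matrix of rank 6; reducing to Smith normal form yields diagonal entries (1,1,1,1,1,1).

∂_3: C_3 → C_2 sends each 3-simplex σ to the alternating sum Σ_i (−1)^i (σ with its i-th vertex removed). For instance
  ∂[0,1,2,4] = [1,2,4] − [0,2,4] + [0,1,4] − [0,1,2],
  ∂[1,2,3,4] = [2,3,4] − [1,3,4] + [1,2,4] − [1,2,3].
As a 10×5 matrix over Z this has rank 4, with invariant factors (1,1,1,1).

From H_k ≅ ker(∂_k) / im(∂_{k+1}) we obtain:

  H_0: rank C_0 − rank ∂_1 = 5 − 4 = 1, and the invariant factors of ∂_1 are all 1, so H_0 = Z.
  H_1: rank ker ∂_1 − rank ∂_2 = (10 − 4) − 6 = 0, and the invariant factors of ∂_2 are all 1, so H_1 = 0.
  H_2: rank ker ∂_2 − rank ∂_3 = (10 − 6) − 4 = 0, and the invariant factors of ∂_3 are all 1, so H_2 = 0.
  H_3: rank ker ∂_3 − rank ∂_4 = (5 − 4) − 0 = 1, and there is no ∂_4, so H_3 = Z.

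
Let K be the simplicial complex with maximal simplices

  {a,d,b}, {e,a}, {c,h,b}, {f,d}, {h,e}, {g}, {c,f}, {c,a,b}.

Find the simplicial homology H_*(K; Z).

Fix the vertex order a < b < c < d < e < f < g < h and write every simplex with vertices in increasing order. Then dim K = 2 and the simplices of K are:

  0-simplices (8): a, b, c, d, e, f, g, h
  1-simplices (11): ab, ac, ad, ae, bc, bd, bh, cf, ch, df, eh
  2-simplices (3): abc, abd, bch

Hence C_0 ≅ Z^8, C_1 ≅ Z^11, C_2 ≅ Z^3.

∂_1: C_1 → C_0 maps an edge to its endpoints' difference, ∂[p,q] = q − p.
As a 8×11 matrix over Z this has rank 6, with invariant factors (1,1,1,1,1,1).

The boundary map ∂_2: C_2 → C_1 acts by ∂[p,q,r] = [q,r] − [p,r] + [p,q]. For instance
  ∂abc = bc − ac + ab,
  ∂bch = ch − bh + bc.
As a 11×3 matrix over Z this has rank 3, with invariant factors (1,1,1).

Now H_k = ker ∂_k / im ∂_{k+1}, so:

  H_0: rank C_0 − rank ∂_1 = 8 − 6 = 2, and the invariant factors of ∂_1 are all 1, so H_0 ≅ Z^2.
  H_1: rank ker ∂_1 − rank ∂_2 = (11 − 6) − 3 = 2, and the invariant factors of ∂_2 are all 1, so H_1 ≅ Z^2.
  H_2: rank ker ∂_2 − rank ∂_3 = (3 − 3) − 0 = 0, and there is no ∂_3, so H_2 ≅ 0.

H_0 = Z^2,  H_1 = Z^2,  H_2 = 0.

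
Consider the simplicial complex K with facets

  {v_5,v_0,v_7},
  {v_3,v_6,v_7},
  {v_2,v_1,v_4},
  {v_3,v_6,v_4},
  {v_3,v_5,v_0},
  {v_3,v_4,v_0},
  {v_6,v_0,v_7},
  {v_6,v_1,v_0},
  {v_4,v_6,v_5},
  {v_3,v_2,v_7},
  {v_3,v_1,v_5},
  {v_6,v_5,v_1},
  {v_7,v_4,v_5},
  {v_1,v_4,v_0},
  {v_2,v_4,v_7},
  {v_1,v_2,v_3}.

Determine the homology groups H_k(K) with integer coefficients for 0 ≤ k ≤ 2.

Take the total order v_0 < v_1 < v_2 < v_3 < v_4 < v_5 < v_6 < v_7 on the vertex set. Then K (dimension 2) consists of the simplices:

  0-simplices (8): [v_0], [v_1], [v_2], [v_3], [v_4], [v_5], [v_6], [v_7]
  1-simplices (24): (24 of them)
  2-simplices (16): (16 of them)

giving chain groups C_0 ≅ Z^8, C_1 ≅ Z^24, C_2 ≅ Z^16.

The boundary map ∂_1: C_1 → C_0 maps an edge to its endpoints' difference, ∂[p,q] = q − p. For instance
  ∂[v_3,v_4] = [v_4] − [v_3].
As a 8×24 matrix over Z this has rank 7, with invariant factors (1,1,1,1,1,1,1).

∂_2: C_2 → C_1 acts by ∂[p,q,r] = [q,r] − [p,r] + [p,q]. For instance
  ∂[v_3,v_4,v_6] = [v_4,v_6] − [v_3,v_6] + [v_3,v_4],
  ∂[v_1,v_2,v_4] = [v_2,v_4] − [v_1,v_4] + [v_1,v_2].
The 24×16 boundary matrix has rank 15 and Smith normal form diag(1,1,1,1,1,1,1,1,1,1,1,1,1,1,1).

Reading off H_k = ker ∂_k / im ∂_{k+1}:

  H_0: rank C_0 − rank ∂_1 = 8 − 7 = 1, and the invariant factors of ∂_1 are all 1, so H_0 ≅ Z.
  H_1: rank ker ∂_1 − rank ∂_2 = (24 − 7) − 15 = 2, and the invariant factors of ∂_2 are all 1, so H_1 ≅ Z^2.
  H_2: rank ker ∂_2 − rank ∂_3 = (16 − 15) − 0 = 1, and there is no ∂_3, so H_2 ≅ Z.

As a check, the Euler characteristic is 8 − 24 + 16 = 0, which agrees with 1 − 2 + 1 = 0.
(K is a triangulation of the torus T^2.)

H_0 = Z,  H_1 = Z^2,  H_2 = Z.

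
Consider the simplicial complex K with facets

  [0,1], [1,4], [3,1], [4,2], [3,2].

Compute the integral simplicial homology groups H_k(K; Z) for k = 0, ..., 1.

Order the vertices as 0 < 1 < 2 < 3 < 4. Listing each simplex with vertices in this order, K has dimension 1 with simplices:

  0-simplices (5): [0], [1], [2], [3], [4]
  1-simplices (5): [0,1], [1,3], [1,4], [2,3], [2,4]

so the chain groups are C_0 ≅ Z^5, C_1 ≅ Z^5.

Boundary ∂_1: C_1 → C_0 is given by ∂[p,q] = [q] − [p].
The resulting 5×5 matrix has rank 4, and its Smith normal form has invariant factors (1,1,1,1).

From H_k ≅ ker(∂_k) / im(∂_{k+1}) we obtain:

  H_0: rank C_0 − rank ∂_1 = 5 − 4 = 1, and the invariant factors of ∂_1 are all 1, so H_0 ≅ Z.
  H_1: rank ker ∂_1 − rank ∂_2 = (5 − 4) − 0 = 1, and there is no ∂_2, so H_1 ≅ Z.

H_0 = Z,  H_1 = Z.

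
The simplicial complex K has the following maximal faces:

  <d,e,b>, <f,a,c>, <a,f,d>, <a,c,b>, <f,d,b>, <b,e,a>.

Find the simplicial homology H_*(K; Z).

H_0 = Z,  H_1 = Z,  H_2 = 0.

Order the vertices as a < b < c < d < e < f. Listing each simplex with vertices in this order, K has dimension 2 with simplices:

  0-simplices (6): a, b, c, d, e, f
  1-simplices (12): ab, ac, ad, ae, af, bc, bd, be, bf, cf, de, df
  2-simplices (6): abc, abe, acf, adf, bde, bdf

Hence C_0 ≅ Z^6, C_1 ≅ Z^12, C_2 ≅ Z^6.

∂_1: C_1 → C_0 maps an edge to its endpoints' difference, ∂[p,q] = q − p. For instance
  ∂ac = c − a.
The 6×12 boundary matrix has rank 5 and Smith normal form diag(1,1,1,1,1).

The boundary map ∂_2: C_2 → C_1 sends each 2-simplex [p,q,r] to [q,r] − [p,r] + [p,q]. For instance
  ∂bdf = df − bf + bd,
  ∂adf = df − af + ad.
This gives a 12×6 integer matrix of rank 6; reducing to Smith normal form yields diagonal entries (1,1,1,1,1,1).

Reading off H_k = ker ∂_k / im ∂_{k+1}:

  H_0: rank C_0 − rank ∂_1 = 6 − 5 = 1, and the invariant factors of ∂_1 are all 1, so H_0 = Z.
  H_1: rank ker ∂_1 − rank ∂_2 = (12 − 5) − 6 = 1, and the invariant factors of ∂_2 are all 1, so H_1 = Z.
  H_2: rank ker ∂_2 − rank ∂_3 = (6 − 6) − 0 = 0, and there is no ∂_3, so H_2 = 0.

As a check, the Euler characteristic is 6 − 12 + 6 = 0, which agrees with 1 − 1 + 0 = 0.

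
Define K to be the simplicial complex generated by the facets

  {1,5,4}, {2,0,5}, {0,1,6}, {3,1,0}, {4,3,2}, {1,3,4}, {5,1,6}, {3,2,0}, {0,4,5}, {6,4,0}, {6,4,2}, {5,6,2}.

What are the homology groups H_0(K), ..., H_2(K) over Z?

H_0 = Z,  H_1 = Z/2,  H_2 = 0.

Order the vertices as 0 < 1 < 2 < 3 < 4 < 5 < 6. Listing each simplex with vertices in this order, K has dimension 2 with simplices:

  0-simplices (7): [0], [1], [2], [3], [4], [5], [6]
  1-simplices (18): [0,1], [0,2], [0,3], [0,4], [0,5], [0,6], [1,3], [1,4], [1,5], [1,6], [2,3], [2,4], [2,5], [2,6], [3,4], [4,5], [4,6], [5,6]
  2-simplices (12): [0,1,3], [0,1,6], [0,2,3], [0,2,5], [0,4,5], [0,4,6], [1,3,4], [1,4,5], [1,5,6], [2,3,4], [2,4,6], [2,5,6]

so the chain groups are C_0 ≅ Z^7, C_1 ≅ Z^18, C_2 ≅ Z^12.

∂_1: C_1 → C_0 maps an edge to its endpoints' difference, ∂[p,q] = q − p.
The 7×18 boundary matrix has rank 6 and Smith normal form diag(1,1,1,1,1,1).

The boundary map ∂_2: C_2 → C_1 acts by ∂[p,q,r] = [q,r] − [p,r] + [p,q]. For instance
  ∂[0,1,3] = [1,3] − [0,3] + [0,1],
  ∂[1,3,4] = [3,4] − [1,4] + [1,3].
The resulting 18×12 matrix has rank 12, and its Smith normal form has invariant factors (1,1,1,1,1,1,1,1,1,1,1,2).

Computing H_k = (kernel of ∂_k) / (image of ∂_{k+1}):

  H_0: rank C_0 − rank ∂_1 = 7 − 6 = 1, and the invariant factors of ∂_1 are all 1, so H_0 ≅ Z.
  H_1: rank ker ∂_1 − rank ∂_2 = (18 − 6) − 12 = 0, and ∂_2 has invariant factor 2 > 1, so H_1 ≅ Z/2.
  H_2: rank ker ∂_2 − rank ∂_3 = (12 − 12) − 0 = 0, and there is no ∂_3, so H_2 ≅ 0.

As a check, the Euler characteristic is 7 − 18 + 12 = 1, which agrees with 1 − 0 + 0 = 1.
(K is a triangulation of the real projective plane RP^2.)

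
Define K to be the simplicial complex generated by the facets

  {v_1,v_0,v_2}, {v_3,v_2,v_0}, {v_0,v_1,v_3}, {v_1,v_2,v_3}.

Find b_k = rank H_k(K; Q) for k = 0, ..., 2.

Fix the vertex order v_0 < v_1 < v_2 < v_3 and write every simplex with vertices in increasing order. Then dim K = 2 and the simplices of K are:

  0-simplices (4): [v_0], [v_1], [v_2], [v_3]
  1-simplices (6): [v_0,v_1], [v_0,v_2], [v_0,v_3], [v_1,v_2], [v_1,v_3], [v_2,v_3]
  2-simplices (4): [v_0,v_1,v_2], [v_0,v_1,v_3], [v_0,v_2,v_3], [v_1,v_2,v_3]

Hence C_0 ≅ Z^4, C_1 ≅ Z^6, C_2 ≅ Z^4.

The boundary map ∂_1: C_1 → C_0 sends each edge [p,q] (with p < q) to q − p.
The resulting 4×6 matrix has rank 3, and its Smith normal form has invariant factors (1,1,1).

The boundary map ∂_2: C_2 → C_1 acts by ∂[p,q,r] = [q,r] − [p,r] + [p,q]. For instance
  ∂[v_1,v_2,v_3] = [v_2,v_3] − [v_1,v_3] + [v_1,v_2],
  ∂[v_0,v_1,v_3] = [v_1,v_3] − [v_0,v_3] + [v_0,v_1].
As a 6×4 matrix over Z this has rank 3, with invariant factors (1,1,1).

Reading off H_k = ker ∂_k / im ∂_{k+1}:

  H_0: rank C_0 − rank ∂_1 = 4 − 3 = 1, and the invariant factors of ∂_1 are all 1, so H_0 ≅ Z.
  H_1: rank ker ∂_1 − rank ∂_2 = (6 − 3) − 3 = 0, and the invariant factors of ∂_2 are all 1, so H_1 ≅ 0.
  H_2: rank ker ∂_2 − rank ∂_3 = (4 − 3) − 0 = 1, and there is no ∂_3, so H_2 ≅ Z.

As a check, the Euler characteristic is 4 − 6 + 4 = 2, which agrees with 1 − 0 + 1 = 2.
(K is a triangulation of the 2-sphere S^2.)

Hence the Betti numbers are b_0 = 1, b_1 = 0, b_2 = 1.

b_0 = 1, b_1 = 0, b_2 = 1.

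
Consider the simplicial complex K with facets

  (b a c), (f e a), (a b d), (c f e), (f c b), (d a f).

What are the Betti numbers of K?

b_0 = 1, b_1 = 1, b_2 = 0.

Take the total order a < b < c < d < e < f on the vertex set. Then K (dimension 2) consists of the simplices:

  0-simplices (6): a, b, c, d, e, f
  1-simplices (12): ab, ac, ad, ae, af, bc, bd, bf, ce, cf, df, ef
  2-simplices (6): abc, abd, adf, aef, bcf, cef

giving chain groups C_0 ≅ Z^6, C_1 ≅ Z^12, C_2 ≅ Z^6.

Boundary ∂_1: C_1 → C_0 sends each edge [p,q] (with p < q) to q − p.
This gives a 6×12 integer matrix of rank 5; reducing to Smith normal form yields diagonal entries (1,1,1,1,1).

Boundary ∂_2: C_2 → C_1 acts by ∂[p,q,r] = [q,r] − [p,r] + [p,q]. For instance
  ∂aef = ef − af + ae,
  ∂bcf = cf − bf + bc.
The resulting 12×6 matrix has rank 6, and its Smith normal form has invariant factors (1,1,1,1,1,1).

Now H_k = ker ∂_k / im ∂_{k+1}, so:

  H_0: rank C_0 − rank ∂_1 = 6 − 5 = 1, and the invariant factors of ∂_1 are all 1, so H_0 ≅ Z.
  H_1: rank ker ∂_1 − rank ∂_2 = (12 − 5) − 6 = 1, and the invariant factors of ∂_2 are all 1, so H_1 ≅ Z.
  H_2: rank ker ∂_2 − rank ∂_3 = (6 − 6) − 0 = 0, and there is no ∂_3, so H_2 ≅ 0.

As a check, the Euler characteristic is 6 − 12 + 6 = 0, which agrees with 1 − 1 + 0 = 0.

Hence the Betti numbers are b_0 = 1, b_1 = 1, b_2 = 0.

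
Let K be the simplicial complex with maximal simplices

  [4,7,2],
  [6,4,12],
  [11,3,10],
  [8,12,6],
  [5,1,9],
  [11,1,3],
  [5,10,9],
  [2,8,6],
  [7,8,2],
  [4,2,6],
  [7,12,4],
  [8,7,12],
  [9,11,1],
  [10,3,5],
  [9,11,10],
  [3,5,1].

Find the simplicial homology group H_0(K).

We work with the vertex ordering 1 < 2 < 3 < 4 < 5 < 6 < 7 < 8 < 9 < 10 < 11 < 12. The simplices of K, each written with vertices in increasing order, are:

  0-simplices (12): [1], [2], [3], [4], [5], [6], [7], [8], [9], [10], [11], [12]
  1-simplices (24): (24 of them)
  2-simplices (16): [1,3,5], [1,3,11], [1,5,9], [1,9,11], [2,4,6], [2,4,7], [2,6,8], [2,7,8], [3,5,10], [3,10,11], [4,6,12], [4,7,12], [5,9,10], [6,8,12], [7,8,12], [9,10,11]

so the chain groups are C_0 ≅ Z^12, C_1 ≅ Z^24, C_2 ≅ Z^16.

The boundary map ∂_1: C_1 → C_0 sends each edge [p,q] (with p < q) to q − p.
The 12×24 boundary matrix has rank 10 and Smith normal form diag(1,1,1,1,1,1,1,1,1,1).

∂_2: C_2 → C_1 sends each 2-simplex [p,q,r] to [q,r] − [p,r] + [p,q]. For instance
  ∂[2,4,6] = [4,6] − [2,6] + [2,4],
  ∂[2,4,7] = [4,7] − [2,7] + [2,4].
This gives a 24×16 integer matrix of rank 14; reducing to Smith normal form yields diagonal entries (1,1,1,1,1,1,1,1,1,1,1,1,1,1).

Reading off H_k = ker ∂_k / im ∂_{k+1}:

  H_0: rank C_0 − rank ∂_1 = 12 − 10 = 2, and the invariant factors of ∂_1 are all 1, so H_0 ≅ Z^2.

H_0 ≅ Z^2.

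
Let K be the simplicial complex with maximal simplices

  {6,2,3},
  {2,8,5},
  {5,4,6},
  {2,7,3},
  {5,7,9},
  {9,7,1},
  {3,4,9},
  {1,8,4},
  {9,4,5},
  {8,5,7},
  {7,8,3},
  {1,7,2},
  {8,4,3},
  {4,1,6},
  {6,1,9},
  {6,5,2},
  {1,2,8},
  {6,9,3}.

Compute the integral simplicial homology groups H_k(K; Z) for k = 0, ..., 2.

H_0 ≅ Z,  H_1 ≅ Z ⊕ Z/2,  H_2 = 0.

Order the vertices as 1 < 2 < 3 < 4 < 5 < 6 < 7 < 8 < 9. Listing each simplex with vertices in this order, K has dimension 2 with simplices:

  0-simplices (9): [1], [2], [3], [4], [5], [6], [7], [8], [9]
  1-simplices (27): (27 of them)
  2-simplices (18): [1,2,7], [1,2,8], [1,4,6], [1,4,8], [1,6,9], [1,7,9], [2,3,6], [2,3,7], [2,5,6], [2,5,8], [3,4,8], [3,4,9], [3,6,9], [3,7,8], [4,5,6], [4,5,9], [5,7,8], [5,7,9]

Hence C_0 ≅ Z^9, C_1 ≅ Z^27, C_2 ≅ Z^18.

∂_1: C_1 → C_0 is given by ∂[p,q] = [q] − [p]. For instance
  ∂[6,9] = [9] − [6].
The 9×27 boundary matrix has rank 8 and Smith normal form diag(1,1,1,1,1,1,1,1).

Boundary ∂_2: C_2 → C_1 sends each 2-simplex [p,q,r] to [q,r] − [p,r] + [p,q]. For instance
  ∂[5,7,8] = [7,8] − [5,8] + [5,7],
  ∂[4,5,9] = [5,9] − [4,9] + [4,5].
This gives a 27×18 integer matrix of rank 18; reducing to Smith normal form yields diagonal entries (1,1,1,1,1,1,1,1,1,1,1,1,1,1,1,1,1,2).

Reading off H_k = ker ∂_k / im ∂_{k+1}:

  H_0: rank C_0 − rank ∂_1 = 9 − 8 = 1, and the invariant factors of ∂_1 are all 1, so H_0 ≅ Z.
  H_1: rank ker ∂_1 − rank ∂_2 = (27 − 8) − 18 = 1, and ∂_2 has invariant factor 2 > 1, so H_1 ≅ Z ⊕ Z/2.
  H_2: rank ker ∂_2 − rank ∂_3 = (18 − 18) − 0 = 0, and there is no ∂_3, so H_2 ≅ 0.

(K is a triangulation of the Klein bottle.)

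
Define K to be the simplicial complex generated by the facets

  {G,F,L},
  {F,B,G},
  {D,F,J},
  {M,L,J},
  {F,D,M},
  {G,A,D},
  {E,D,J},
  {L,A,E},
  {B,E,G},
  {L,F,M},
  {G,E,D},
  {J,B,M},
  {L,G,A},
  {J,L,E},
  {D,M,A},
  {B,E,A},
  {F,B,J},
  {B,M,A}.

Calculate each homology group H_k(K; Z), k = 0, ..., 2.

H_0 ≅ Z,  H_1 ≅ Z × Z/2,  H_2 = 0.

We work with the vertex ordering A < B < D < E < F < G < J < L < M. The simplices of K, each written with vertices in increasing order, are:

  0-simplices (9): A, B, D, E, F, G, J, L, M
  1-simplices (27): AB, AD, AE, AG, AL, AM, BE, BF, BG, BJ, BM, DE, DF, DG, DJ, DM, EG, EJ, EL, FG, FJ, FL, FM, GL, JL, JM, LM
  2-simplices (18): ABE, ABM, ADG, ADM, AEL, AGL, BEG, BFG, BFJ, BJM, DEG, DEJ, DFJ, DFM, EJL, FGL, FLM, JLM

giving chain groups C_0 ≅ Z^9, C_1 ≅ Z^27, C_2 ≅ Z^18.

Boundary ∂_1: C_1 → C_0 is given by ∂[p,q] = [q] − [p]. For instance
  ∂AM = M − A.
As a 9×27 matrix over Z this has rank 8, with invariant factors (1,1,1,1,1,1,1,1).

∂_2: C_2 → C_1 maps a triangle to the signed sum of its edges. For instance
  ∂FLM = LM − FM + FL,
  ∂EJL = JL − EL + EJ.
As a 27×18 matrix over Z this has rank 18, with invariant factors (1,1,1,1,1,1,1,1,1,1,1,1,1,1,1,1,1,2).

Now H_k = ker ∂_k / im ∂_{k+1}, so:

  H_0: rank C_0 − rank ∂_1 = 9 − 8 = 1, and the invariant factors of ∂_1 are all 1, so H_0 = Z.
  H_1: rank ker ∂_1 − rank ∂_2 = (27 − 8) − 18 = 1, and ∂_2 has invariant factor 2 > 1, so H_1 = Z × Z/2.
  H_2: rank ker ∂_2 − rank ∂_3 = (18 − 18) − 0 = 0, and there is no ∂_3, so H_2 = 0.

As a check, the Euler characteristic is 9 − 27 + 18 = 0, which agrees with 1 − 1 + 0 = 0.
(K is a triangulation of the Klein bottle.)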